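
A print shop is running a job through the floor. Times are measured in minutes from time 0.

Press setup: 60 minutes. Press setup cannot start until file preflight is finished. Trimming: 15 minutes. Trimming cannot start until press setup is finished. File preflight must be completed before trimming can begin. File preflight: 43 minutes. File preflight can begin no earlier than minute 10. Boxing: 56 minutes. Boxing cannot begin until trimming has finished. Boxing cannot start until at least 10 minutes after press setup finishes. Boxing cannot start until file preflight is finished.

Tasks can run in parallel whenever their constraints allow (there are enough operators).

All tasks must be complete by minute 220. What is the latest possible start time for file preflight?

46

Boxing has no dependents, so it just needs to finish by minute 220. Starting by 220 − 56 = minute 164 achieves that.
Trimming feeds into boxing (must start by minute 164); so trimming must finish by minute 164 and therefore start by minute 149.
For press setup: trimming (must start by minute 149); boxing (must start by minute 164, minus 10-minute gap → minute 154). The most restrictive is minute 149; with a 60-minute duration, press setup must start by minute 89.
File preflight has several dependents: press setup (must start by minute 89); trimming (must start by minute 149); boxing (must start by minute 164). The earliest of those limits is minute 89, so file preflight must start by 89 − 43 = minute 46.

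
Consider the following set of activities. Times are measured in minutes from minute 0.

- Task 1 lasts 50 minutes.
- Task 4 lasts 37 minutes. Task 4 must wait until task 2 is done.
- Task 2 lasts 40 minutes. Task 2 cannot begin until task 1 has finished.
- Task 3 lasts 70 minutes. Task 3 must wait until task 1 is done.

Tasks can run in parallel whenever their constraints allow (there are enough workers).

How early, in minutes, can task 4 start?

90

Task 1 has no prerequisites, so it starts at minute 0 and finishes at minute 50.
Task 2 waits on task 1 (finishes minute 50), so it starts at minute 50 and finishes at 50 + 40 = minute 90.
Task 4 waits on task 2 (finishes minute 90), so the earliest it can start is minute 90.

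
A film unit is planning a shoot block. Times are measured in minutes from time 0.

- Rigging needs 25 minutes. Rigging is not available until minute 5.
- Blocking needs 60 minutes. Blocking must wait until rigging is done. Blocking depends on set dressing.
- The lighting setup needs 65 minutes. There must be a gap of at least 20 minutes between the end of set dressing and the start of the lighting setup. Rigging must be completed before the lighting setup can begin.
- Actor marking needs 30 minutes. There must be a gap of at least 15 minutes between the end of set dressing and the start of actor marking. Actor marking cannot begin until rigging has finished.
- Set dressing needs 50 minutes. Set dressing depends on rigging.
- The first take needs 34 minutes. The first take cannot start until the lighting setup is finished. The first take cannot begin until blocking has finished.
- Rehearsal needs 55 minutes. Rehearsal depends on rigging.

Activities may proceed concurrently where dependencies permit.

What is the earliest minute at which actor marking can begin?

95

Rigging waits on its own release at minute 5, so it starts at minute 5 and finishes at 5 + 25 = minute 30.
Set dressing waits on rigging (finishes minute 30), so it starts at minute 30 and finishes at 30 + 50 = minute 80.
Actor marking waits on set dressing (finishes minute 80, plus 15-minute gap → minute 95); rigging (finishes minute 30). The latest of these is minute 95, which is the earliest actor marking can start.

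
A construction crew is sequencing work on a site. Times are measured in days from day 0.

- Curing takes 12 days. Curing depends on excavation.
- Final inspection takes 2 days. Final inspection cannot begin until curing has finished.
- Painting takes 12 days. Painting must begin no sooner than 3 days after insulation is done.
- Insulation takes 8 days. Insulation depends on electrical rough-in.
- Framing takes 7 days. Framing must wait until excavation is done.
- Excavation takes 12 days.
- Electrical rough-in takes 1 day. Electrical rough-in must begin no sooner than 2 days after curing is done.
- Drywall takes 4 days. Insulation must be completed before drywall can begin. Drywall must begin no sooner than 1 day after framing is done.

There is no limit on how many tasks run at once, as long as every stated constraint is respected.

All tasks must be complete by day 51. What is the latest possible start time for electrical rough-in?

27

To finish by day 51, drywall (duration 4) must start no later than day 47.
Nothing follows painting; the deadline of day 51 is its only limit. It must start by 51 − 12 = day 39.
Insulation must finish in time for drywall (must start by day 47); painting (must start by day 39, minus 3-day gap → day 36). The tightest is day 36, so insulation must start by 36 − 8 = day 28.
Since insulation (must start by day 28) depends on it, electrical rough-in must finish by day 28. Backing off its 1-day duration gives a latest start of day 27.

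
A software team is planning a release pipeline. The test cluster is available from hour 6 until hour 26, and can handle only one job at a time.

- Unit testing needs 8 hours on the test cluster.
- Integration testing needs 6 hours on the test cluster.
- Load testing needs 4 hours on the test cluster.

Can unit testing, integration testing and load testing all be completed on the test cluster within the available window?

The test cluster window is 26 − 6 = 20 hours.
Running back to back, the jobs need 8 + 6 + 4 = 18 hours on the test cluster.
Since 18 ≤ 20, they fit within the window.

Yes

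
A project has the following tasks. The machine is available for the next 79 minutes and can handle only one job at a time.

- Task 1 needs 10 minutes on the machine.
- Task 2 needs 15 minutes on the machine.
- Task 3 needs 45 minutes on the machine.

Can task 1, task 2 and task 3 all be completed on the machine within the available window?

Yes

Running back to back, the jobs need 10 + 15 + 45 = 70 minutes on the machine.
Since 70 ≤ 79, they fit within the window.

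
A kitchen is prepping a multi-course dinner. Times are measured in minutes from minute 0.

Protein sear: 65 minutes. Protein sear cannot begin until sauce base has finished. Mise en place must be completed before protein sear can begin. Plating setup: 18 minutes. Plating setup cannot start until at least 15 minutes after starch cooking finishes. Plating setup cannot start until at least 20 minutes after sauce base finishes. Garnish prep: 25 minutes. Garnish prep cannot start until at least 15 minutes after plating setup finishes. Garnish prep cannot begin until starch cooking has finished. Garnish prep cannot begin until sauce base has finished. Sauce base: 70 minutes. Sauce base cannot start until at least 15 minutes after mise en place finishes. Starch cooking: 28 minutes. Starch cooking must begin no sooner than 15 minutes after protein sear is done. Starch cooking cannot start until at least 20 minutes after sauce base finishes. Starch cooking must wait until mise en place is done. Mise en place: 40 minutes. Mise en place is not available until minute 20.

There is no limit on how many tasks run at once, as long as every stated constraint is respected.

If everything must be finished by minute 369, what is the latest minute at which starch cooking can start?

Nothing follows garnish prep; the deadline of minute 369 is its only limit. It must start by 369 − 25 = minute 344.
Since garnish prep (must start by minute 344, minus 15-minute gap → minute 329) depends on it, plating setup must finish by minute 329. Backing off its 18-minute duration gives a latest start of minute 311.
Starch cooking has several dependents: plating setup (must start by minute 311, minus 15-minute gap → minute 296); garnish prep (must start by minute 344). The earliest of those limits is minute 296, so starch cooking must start by 296 − 28 = minute 268.

268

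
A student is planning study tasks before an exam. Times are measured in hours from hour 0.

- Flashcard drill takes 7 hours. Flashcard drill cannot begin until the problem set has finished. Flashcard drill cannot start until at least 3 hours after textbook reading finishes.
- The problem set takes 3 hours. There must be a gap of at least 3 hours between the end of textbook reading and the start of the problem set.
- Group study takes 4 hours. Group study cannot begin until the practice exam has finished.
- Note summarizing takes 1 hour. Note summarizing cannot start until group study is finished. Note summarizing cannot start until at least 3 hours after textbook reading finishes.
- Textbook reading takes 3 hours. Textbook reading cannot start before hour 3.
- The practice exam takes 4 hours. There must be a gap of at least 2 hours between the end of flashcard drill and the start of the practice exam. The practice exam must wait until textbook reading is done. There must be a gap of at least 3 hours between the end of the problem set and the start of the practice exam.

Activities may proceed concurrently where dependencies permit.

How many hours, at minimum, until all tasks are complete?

Textbook reading cannot begin until its own release at hour 3. It runs from hour 3 to 3 + 3 = hour 6.
The problem set cannot begin until textbook reading (finishes hour 6, plus 3-hour gap → hour 9). It runs from hour 9 to 9 + 3 = hour 12.
Flashcard drill cannot start until the problem set (finishes hour 12); textbook reading (finishes hour 6, plus 3-hour gap → hour 9). The controlling bound is hour 12, so flashcard drill finishes at 12 + 7 = hour 19.
For the practice exam: flashcard drill (finishes hour 19, plus 2-hour gap → hour 21); textbook reading (finishes hour 6); the problem set (finishes hour 12, plus 3-hour gap → hour 15). Taking the maximum gives a start of hour 21, and it finishes at 21 + 4 = hour 25.
Group study cannot begin until the practice exam (finishes hour 25). It runs from hour 25 to 25 + 4 = hour 29.
For note summarizing: group study (finishes hour 29); textbook reading (finishes hour 6, plus 3-hour gap → hour 9). Taking the maximum gives a start of hour 29, and it finishes at 29 + 1 = hour 30.
All tasks are finished once the last one completes. Finish times: Textbook reading at 6, The problem set at 12, Flashcard drill at 19, The practice exam at 25, Group study at 29, Note summarizing at 30. The latest is hour 30.

30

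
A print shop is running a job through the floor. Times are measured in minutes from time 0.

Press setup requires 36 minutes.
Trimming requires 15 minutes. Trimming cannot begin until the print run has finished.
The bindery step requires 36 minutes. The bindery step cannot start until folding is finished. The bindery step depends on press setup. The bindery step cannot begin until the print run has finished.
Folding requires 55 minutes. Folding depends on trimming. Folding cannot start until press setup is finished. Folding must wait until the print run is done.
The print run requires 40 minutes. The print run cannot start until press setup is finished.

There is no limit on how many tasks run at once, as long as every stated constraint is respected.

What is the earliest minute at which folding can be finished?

146

Press setup has no prerequisites, so it starts at minute 0 and finishes at minute 36.
The print run waits on press setup (finishes minute 36), so it starts at minute 36 and finishes at 36 + 40 = minute 76.
After the print run (finishes minute 76), trimming can start at minute 76 and finishes at minute 91.
Folding cannot start until trimming (finishes minute 91); press setup (finishes minute 36); the print run (finishes minute 76). The controlling bound is minute 91, so folding finishes at 91 + 55 = minute 146.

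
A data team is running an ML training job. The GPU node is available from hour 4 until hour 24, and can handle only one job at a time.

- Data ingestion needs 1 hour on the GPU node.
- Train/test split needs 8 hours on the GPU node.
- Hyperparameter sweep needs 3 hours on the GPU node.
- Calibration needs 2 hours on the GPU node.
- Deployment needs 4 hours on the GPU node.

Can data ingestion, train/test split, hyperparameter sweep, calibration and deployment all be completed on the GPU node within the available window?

The GPU node window is 24 − 4 = 20 hours.
Running back to back, the jobs need 1 + 8 + 3 + 2 + 4 = 18 hours on the GPU node.
Since 18 ≤ 20, they fit within the window.

Yes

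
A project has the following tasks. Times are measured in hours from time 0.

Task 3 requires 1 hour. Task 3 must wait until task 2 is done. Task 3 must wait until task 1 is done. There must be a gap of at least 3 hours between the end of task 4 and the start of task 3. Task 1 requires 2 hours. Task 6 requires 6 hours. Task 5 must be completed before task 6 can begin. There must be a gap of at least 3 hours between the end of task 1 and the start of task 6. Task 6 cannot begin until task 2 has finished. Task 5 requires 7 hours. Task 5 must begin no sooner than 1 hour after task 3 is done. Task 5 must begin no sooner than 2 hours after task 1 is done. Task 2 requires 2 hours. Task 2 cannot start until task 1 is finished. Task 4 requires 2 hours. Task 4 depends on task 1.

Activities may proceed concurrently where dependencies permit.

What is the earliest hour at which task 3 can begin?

Task 1 can start immediately at hour 0; it finishes at hour 2.
After task 1 (finishes hour 2), task 4 can start at hour 2 and finishes at hour 4.
Task 2 waits on task 1 (finishes hour 2), so it starts at hour 2 and finishes at 2 + 2 = hour 4.
Task 3 waits on task 2 (finishes hour 4); task 1 (finishes hour 2); task 4 (finishes hour 4, plus 3-hour gap → hour 7). The latest of these is hour 7, which is the earliest task 3 can start.

7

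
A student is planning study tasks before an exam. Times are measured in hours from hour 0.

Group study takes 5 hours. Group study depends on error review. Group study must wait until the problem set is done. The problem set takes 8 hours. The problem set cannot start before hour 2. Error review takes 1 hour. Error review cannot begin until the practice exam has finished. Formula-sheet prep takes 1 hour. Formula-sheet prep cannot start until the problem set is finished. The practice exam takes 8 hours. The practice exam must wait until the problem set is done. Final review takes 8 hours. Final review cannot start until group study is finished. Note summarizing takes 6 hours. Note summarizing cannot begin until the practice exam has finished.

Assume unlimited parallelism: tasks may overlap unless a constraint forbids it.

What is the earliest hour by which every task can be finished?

32

The problem set cannot begin until its own release at hour 2. It runs from hour 2 to 2 + 8 = hour 10.
Formula-sheet prep waits on the problem set (finishes hour 10), so it starts at hour 10 and finishes at 10 + 1 = hour 11.
The practice exam cannot begin until the problem set (finishes hour 10). It runs from hour 10 to 10 + 8 = hour 18.
Note summarizing cannot begin until the practice exam (finishes hour 18). It runs from hour 18 to 18 + 6 = hour 24.
Error review cannot begin until the practice exam (finishes hour 18). It runs from hour 18 to 18 + 1 = hour 19.
Group study has to wait for error review (finishes hour 19); the problem set (finishes hour 10). The latest of these is hour 19, so group study runs hour 19 to 19 + 5 = hour 24.
Final review waits on group study (finishes hour 24), so it starts at hour 24 and finishes at 24 + 8 = hour 32.
All tasks are finished once the last one completes. Finish times: The problem set at 10, The practice exam at 18, Error review at 19, Group study at 24, Note summarizing at 24, Formula-sheet prep at 11, Final review at 32. The latest is hour 32.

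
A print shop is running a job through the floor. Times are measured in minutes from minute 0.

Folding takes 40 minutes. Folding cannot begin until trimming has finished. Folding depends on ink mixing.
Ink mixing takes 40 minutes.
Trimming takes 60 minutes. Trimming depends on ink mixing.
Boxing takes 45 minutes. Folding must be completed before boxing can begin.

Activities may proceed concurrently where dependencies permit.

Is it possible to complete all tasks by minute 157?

No

Ink mixing can start immediately at minute 0; it finishes at minute 40.
Trimming waits on ink mixing (finishes minute 40), so it starts at minute 40 and finishes at 40 + 60 = minute 100.
For folding: trimming (finishes minute 100); ink mixing (finishes minute 40). Taking the maximum gives a start of minute 100, and it finishes at 100 + 40 = minute 140.
Boxing waits on folding (finishes minute 140), so it starts at minute 140 and finishes at 140 + 45 = minute 185.
The earliest everything can be done is minute 185, which is after the deadline of 157, so it is not possible.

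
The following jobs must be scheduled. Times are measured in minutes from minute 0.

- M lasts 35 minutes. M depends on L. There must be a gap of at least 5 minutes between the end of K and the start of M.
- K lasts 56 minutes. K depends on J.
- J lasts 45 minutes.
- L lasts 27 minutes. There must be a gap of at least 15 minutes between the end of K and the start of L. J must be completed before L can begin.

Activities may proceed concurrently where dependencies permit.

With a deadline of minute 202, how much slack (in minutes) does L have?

24

J can start immediately at minute 0; it finishes at minute 45.
K waits on J (finishes minute 45), so it starts at minute 45 and finishes at 45 + 56 = minute 101.
L cannot start until K (finishes minute 101, plus 15-minute gap → minute 116); J (finishes minute 45). The controlling bound is minute 116, so L finishes at 116 + 27 = minute 143.

Working backward from the deadline:
To finish by minute 202, M (duration 35) must start no later than minute 167.
L feeds into M (must start by minute 167); so L must finish by minute 167 and therefore start by minute 140.
So L can start as early as minute 116 and as late as minute 140, giving 140 − 116 = 24 minutes of slack.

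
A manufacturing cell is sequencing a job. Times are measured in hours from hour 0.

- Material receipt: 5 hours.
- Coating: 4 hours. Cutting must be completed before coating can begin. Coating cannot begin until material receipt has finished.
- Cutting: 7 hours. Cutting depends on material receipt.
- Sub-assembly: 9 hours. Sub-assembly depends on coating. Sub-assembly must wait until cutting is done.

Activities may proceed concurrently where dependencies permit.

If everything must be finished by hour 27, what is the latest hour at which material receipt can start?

Sub-assembly must finish by hour 27; it takes 9 hours, so it must start by 27 − 9 = hour 18.
Coating feeds into sub-assembly (must start by hour 18); so coating must finish by hour 18 and therefore start by hour 14.
Cutting feeds coating (must start by hour 14); sub-assembly (must start by hour 18). Taking the minimum, cutting must finish by hour 14 and start by 14 − 7 = hour 7.
For material receipt: cutting (must start by hour 7); coating (must start by hour 14). The most restrictive is hour 7; with a 5-hour duration, material receipt must start by hour 2.

2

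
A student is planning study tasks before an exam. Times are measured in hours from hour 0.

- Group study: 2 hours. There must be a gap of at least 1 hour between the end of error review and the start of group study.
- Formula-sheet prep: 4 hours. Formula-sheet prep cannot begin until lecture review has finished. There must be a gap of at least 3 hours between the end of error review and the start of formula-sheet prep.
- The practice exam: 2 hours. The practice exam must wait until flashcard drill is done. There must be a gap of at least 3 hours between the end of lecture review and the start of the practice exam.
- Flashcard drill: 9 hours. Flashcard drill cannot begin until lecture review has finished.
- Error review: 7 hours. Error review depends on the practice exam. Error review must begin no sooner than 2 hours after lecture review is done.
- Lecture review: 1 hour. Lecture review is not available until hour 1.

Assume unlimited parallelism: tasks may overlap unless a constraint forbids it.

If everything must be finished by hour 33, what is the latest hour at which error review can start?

Group study has no dependents, so it just needs to finish by hour 33. Starting by 33 − 2 = hour 31 achieves that.
Formula-sheet prep has no dependents, so it just needs to finish by hour 33. Starting by 33 − 4 = hour 29 achieves that.
Error review must finish in time for group study (must start by hour 31, minus 1-hour gap → hour 30); formula-sheet prep (must start by hour 29, minus 3-hour gap → hour 26). The tightest is hour 26, so error review must start by 26 − 7 = hour 19.

19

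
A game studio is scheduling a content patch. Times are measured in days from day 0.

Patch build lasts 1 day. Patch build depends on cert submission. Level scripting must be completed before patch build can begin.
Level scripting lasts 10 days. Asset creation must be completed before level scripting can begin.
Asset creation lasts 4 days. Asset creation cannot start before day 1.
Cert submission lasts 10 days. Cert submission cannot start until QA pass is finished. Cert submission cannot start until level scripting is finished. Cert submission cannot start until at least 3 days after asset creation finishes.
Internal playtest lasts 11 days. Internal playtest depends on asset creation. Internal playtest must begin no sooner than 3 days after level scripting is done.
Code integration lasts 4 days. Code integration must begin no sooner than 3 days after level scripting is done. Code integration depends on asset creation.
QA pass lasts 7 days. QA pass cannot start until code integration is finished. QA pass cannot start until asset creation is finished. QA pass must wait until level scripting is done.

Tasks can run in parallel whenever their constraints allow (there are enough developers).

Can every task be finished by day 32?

Asset creation cannot begin until its own release at day 1. It runs from day 1 to 1 + 4 = day 5.
Level scripting cannot begin until asset creation (finishes day 5). It runs from day 5 to 5 + 10 = day 15.
Internal playtest cannot start until asset creation (finishes day 5); level scripting (finishes day 15, plus 3-day gap → day 18). The controlling bound is day 18, so internal playtest finishes at 18 + 11 = day 29.
Code integration needs all of level scripting (finishes day 15, plus 3-day gap → day 18); asset creation (finishes day 5). That puts its earliest start at day 18; it finishes at 18 + 4 = day 22.
QA pass needs all of code integration (finishes day 22); asset creation (finishes day 5); level scripting (finishes day 15). That puts its earliest start at day 22; it finishes at 22 + 7 = day 29.
For cert submission: QA pass (finishes day 29); level scripting (finishes day 15); asset creation (finishes day 5, plus 3-day gap → day 8). Taking the maximum gives a start of day 29, and it finishes at 29 + 10 = day 39.
Patch build has to wait for cert submission (finishes day 39); level scripting (finishes day 15). The latest of these is day 39, so patch build runs day 39 to 39 + 1 = day 40.
The earliest everything can be done is day 40, which is after the deadline of 32, so it is not possible.

No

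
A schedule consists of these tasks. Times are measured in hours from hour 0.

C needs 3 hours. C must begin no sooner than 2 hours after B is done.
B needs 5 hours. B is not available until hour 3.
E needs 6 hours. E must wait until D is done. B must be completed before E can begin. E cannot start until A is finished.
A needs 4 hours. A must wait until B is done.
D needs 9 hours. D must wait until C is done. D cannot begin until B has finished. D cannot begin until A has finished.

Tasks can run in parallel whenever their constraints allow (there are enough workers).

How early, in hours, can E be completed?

B waits on its own release at hour 3, so it starts at hour 3 and finishes at 3 + 5 = hour 8.
C cannot begin until B (finishes hour 8, plus 2-hour gap → hour 10). It runs from hour 10 to 10 + 3 = hour 13.
A cannot begin until B (finishes hour 8). It runs from hour 8 to 8 + 4 = hour 12.
D cannot start until C (finishes hour 13); B (finishes hour 8); A (finishes hour 12). The controlling bound is hour 13, so D finishes at 13 + 9 = hour 22.
E needs all of D (finishes hour 22); B (finishes hour 8); A (finishes hour 12). That puts its earliest start at hour 22; it finishes at 22 + 6 = hour 28.

28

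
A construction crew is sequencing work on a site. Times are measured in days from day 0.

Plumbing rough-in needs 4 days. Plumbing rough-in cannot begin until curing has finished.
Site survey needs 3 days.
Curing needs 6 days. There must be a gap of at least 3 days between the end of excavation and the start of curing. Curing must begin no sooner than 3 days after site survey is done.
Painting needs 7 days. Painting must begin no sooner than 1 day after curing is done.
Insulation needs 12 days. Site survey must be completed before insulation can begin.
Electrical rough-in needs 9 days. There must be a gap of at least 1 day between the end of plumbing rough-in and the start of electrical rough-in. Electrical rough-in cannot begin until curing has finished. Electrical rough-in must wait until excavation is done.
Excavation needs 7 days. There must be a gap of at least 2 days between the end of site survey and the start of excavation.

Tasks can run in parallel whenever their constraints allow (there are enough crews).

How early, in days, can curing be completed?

21

Site survey has no prerequisites, so it starts at day 0 and finishes at day 3.
After site survey (finishes day 3, plus 2-day gap → day 5), excavation can start at day 5 and finishes at day 12.
Curing has to wait for excavation (finishes day 12, plus 3-day gap → day 15); site survey (finishes day 3, plus 3-day gap → day 6). The latest of these is day 15, so curing runs day 15 to 15 + 6 = day 21.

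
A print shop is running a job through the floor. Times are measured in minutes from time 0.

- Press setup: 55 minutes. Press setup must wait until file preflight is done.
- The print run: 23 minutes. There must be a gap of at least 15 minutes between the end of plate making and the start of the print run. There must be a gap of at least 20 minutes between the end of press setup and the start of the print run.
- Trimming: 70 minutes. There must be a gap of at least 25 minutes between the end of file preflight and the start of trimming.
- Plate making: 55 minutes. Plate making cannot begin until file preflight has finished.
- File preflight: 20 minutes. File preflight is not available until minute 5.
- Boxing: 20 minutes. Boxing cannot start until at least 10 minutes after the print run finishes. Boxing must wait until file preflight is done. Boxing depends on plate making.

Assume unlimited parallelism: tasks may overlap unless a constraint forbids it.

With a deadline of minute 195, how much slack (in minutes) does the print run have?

42

File preflight waits on its own release at minute 5, so it starts at minute 5 and finishes at 5 + 20 = minute 25.
After file preflight (finishes minute 25), press setup can start at minute 25 and finishes at minute 80.
After file preflight (finishes minute 25), plate making can start at minute 25 and finishes at minute 80.
For the print run: plate making (finishes minute 80, plus 15-minute gap → minute 95); press setup (finishes minute 80, plus 20-minute gap → minute 100). Taking the maximum gives a start of minute 100, and it finishes at 100 + 23 = minute 123.

Working backward from the deadline:
Nothing follows boxing; the deadline of minute 195 is its only limit. It must start by 195 − 20 = minute 175.
The print run feeds into boxing (must start by minute 175, minus 10-minute gap → minute 165); so the print run must finish by minute 165 and therefore start by minute 142.
So the print run can start as early as minute 100 and as late as minute 142, giving 142 − 100 = 42 minutes of slack.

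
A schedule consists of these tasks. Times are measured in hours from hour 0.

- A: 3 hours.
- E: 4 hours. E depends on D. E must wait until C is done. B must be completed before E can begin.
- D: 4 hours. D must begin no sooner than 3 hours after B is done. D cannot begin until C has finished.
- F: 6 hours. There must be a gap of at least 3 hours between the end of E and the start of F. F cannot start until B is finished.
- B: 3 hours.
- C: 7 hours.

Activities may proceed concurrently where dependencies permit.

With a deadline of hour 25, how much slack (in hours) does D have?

1

Nothing blocks C, so it runs from hour 0 to hour 7.
B can start immediately at hour 0; it finishes at hour 3.
D needs all of B (finishes hour 3, plus 3-hour gap → hour 6); C (finishes hour 7). That puts its earliest start at hour 7; it finishes at 7 + 4 = hour 11.

Working backward from the deadline:
To finish by hour 25, F (duration 6) must start no later than hour 19.
Since F (must start by hour 19, minus 3-hour gap → hour 16) depends on it, E must finish by hour 16. Backing off its 4-hour duration gives a latest start of hour 12.
Since E (must start by hour 12) depends on it, D must finish by hour 12. Backing off its 4-hour duration gives a latest start of hour 8.
So D can start as early as hour 7 and as late as hour 8, giving 8 − 7 = 1 hour of slack.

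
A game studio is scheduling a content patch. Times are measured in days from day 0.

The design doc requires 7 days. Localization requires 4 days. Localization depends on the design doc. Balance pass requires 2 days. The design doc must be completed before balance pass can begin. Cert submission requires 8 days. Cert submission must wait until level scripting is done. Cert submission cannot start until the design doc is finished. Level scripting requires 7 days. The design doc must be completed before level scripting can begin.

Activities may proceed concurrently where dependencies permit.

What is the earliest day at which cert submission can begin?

The design doc can start immediately at day 0; it finishes at day 7.
Level scripting waits on the design doc (finishes day 7), so it starts at day 7 and finishes at 7 + 7 = day 14.
Cert submission waits on level scripting (finishes day 14); the design doc (finishes day 7). The latest of these is day 14, which is the earliest cert submission can start.

14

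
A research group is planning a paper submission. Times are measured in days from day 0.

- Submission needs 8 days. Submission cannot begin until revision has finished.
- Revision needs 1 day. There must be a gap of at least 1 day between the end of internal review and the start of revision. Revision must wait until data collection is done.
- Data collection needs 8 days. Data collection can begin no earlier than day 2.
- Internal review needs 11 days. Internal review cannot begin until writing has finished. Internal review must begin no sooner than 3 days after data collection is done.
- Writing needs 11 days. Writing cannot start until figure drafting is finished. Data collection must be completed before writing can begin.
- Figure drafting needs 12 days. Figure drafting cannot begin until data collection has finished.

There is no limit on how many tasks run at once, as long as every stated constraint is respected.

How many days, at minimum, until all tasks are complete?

54

Data collection waits on its own release at day 2, so it starts at day 2 and finishes at 2 + 8 = day 10.
After data collection (finishes day 10), figure drafting can start at day 10 and finishes at day 22.
Writing cannot start until figure drafting (finishes day 22); data collection (finishes day 10). The controlling bound is day 22, so writing finishes at 22 + 11 = day 33.
For internal review: writing (finishes day 33); data collection (finishes day 10, plus 3-day gap → day 13). Taking the maximum gives a start of day 33, and it finishes at 33 + 11 = day 44.
Revision cannot start until internal review (finishes day 44, plus 1-day gap → day 45); data collection (finishes day 10). The controlling bound is day 45, so revision finishes at 45 + 1 = day 46.
Submission waits on revision (finishes day 46), so it starts at day 46 and finishes at 46 + 8 = day 54.
All tasks are finished once the last one completes. Finish times: Data collection at 10, Figure drafting at 22, Writing at 33, Internal review at 44, Revision at 46, Submission at 54. The latest is day 54.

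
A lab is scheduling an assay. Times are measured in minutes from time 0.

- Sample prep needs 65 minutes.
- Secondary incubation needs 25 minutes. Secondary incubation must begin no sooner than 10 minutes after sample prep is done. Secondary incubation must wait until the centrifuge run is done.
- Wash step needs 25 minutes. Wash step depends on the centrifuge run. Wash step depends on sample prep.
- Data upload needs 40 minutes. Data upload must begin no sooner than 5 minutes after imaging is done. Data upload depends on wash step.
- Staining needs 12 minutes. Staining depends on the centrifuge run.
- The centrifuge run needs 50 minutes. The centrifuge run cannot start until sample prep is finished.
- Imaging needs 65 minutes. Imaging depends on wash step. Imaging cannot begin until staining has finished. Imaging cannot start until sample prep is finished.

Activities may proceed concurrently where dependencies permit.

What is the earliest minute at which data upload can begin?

210

Sample prep has no prerequisites, so it starts at minute 0 and finishes at minute 65.
The centrifuge run cannot begin until sample prep (finishes minute 65). It runs from minute 65 to 65 + 50 = minute 115.
Staining cannot begin until the centrifuge run (finishes minute 115). It runs from minute 115 to 115 + 12 = minute 127.
For wash step: the centrifuge run (finishes minute 115); sample prep (finishes minute 65). Taking the maximum gives a start of minute 115, and it finishes at 115 + 25 = minute 140.
For imaging: wash step (finishes minute 140); staining (finishes minute 127); sample prep (finishes minute 65). Taking the maximum gives a start of minute 140, and it finishes at 140 + 65 = minute 205.
Data upload waits on imaging (finishes minute 205, plus 5-minute gap → minute 210); wash step (finishes minute 140). The latest of these is minute 210, which is the earliest data upload can start.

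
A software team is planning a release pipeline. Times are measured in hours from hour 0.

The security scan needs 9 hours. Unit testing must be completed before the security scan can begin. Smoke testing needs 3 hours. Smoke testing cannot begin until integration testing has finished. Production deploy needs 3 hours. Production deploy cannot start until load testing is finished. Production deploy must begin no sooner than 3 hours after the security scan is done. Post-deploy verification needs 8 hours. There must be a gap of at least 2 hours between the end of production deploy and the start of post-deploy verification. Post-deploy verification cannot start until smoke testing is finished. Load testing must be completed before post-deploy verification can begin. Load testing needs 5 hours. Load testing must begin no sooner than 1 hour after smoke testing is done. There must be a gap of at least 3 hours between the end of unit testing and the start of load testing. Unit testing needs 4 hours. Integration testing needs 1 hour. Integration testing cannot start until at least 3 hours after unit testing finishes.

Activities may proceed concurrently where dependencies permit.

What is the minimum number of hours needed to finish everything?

30

Nothing blocks unit testing, so it runs from hour 0 to hour 4.
The security scan waits on unit testing (finishes hour 4), so it starts at hour 4 and finishes at 4 + 9 = hour 13.
Integration testing cannot begin until unit testing (finishes hour 4, plus 3-hour gap → hour 7). It runs from hour 7 to 7 + 1 = hour 8.
Smoke testing cannot begin until integration testing (finishes hour 8). It runs from hour 8 to 8 + 3 = hour 11.
Load testing cannot start until smoke testing (finishes hour 11, plus 1-hour gap → hour 12); unit testing (finishes hour 4, plus 3-hour gap → hour 7). The controlling bound is hour 12, so load testing finishes at 12 + 5 = hour 17.
For production deploy: load testing (finishes hour 17); the security scan (finishes hour 13, plus 3-hour gap → hour 16). Taking the maximum gives a start of hour 17, and it finishes at 17 + 3 = hour 20.
For post-deploy verification: production deploy (finishes hour 20, plus 2-hour gap → hour 22); smoke testing (finishes hour 11); load testing (finishes hour 17). Taking the maximum gives a start of hour 22, and it finishes at 22 + 8 = hour 30.
All tasks are finished once the last one completes. Finish times: Unit testing at 4, Integration testing at 8, The security scan at 13, Smoke testing at 11, Load testing at 17, Production deploy at 20, Post-deploy verification at 30. The latest is hour 30.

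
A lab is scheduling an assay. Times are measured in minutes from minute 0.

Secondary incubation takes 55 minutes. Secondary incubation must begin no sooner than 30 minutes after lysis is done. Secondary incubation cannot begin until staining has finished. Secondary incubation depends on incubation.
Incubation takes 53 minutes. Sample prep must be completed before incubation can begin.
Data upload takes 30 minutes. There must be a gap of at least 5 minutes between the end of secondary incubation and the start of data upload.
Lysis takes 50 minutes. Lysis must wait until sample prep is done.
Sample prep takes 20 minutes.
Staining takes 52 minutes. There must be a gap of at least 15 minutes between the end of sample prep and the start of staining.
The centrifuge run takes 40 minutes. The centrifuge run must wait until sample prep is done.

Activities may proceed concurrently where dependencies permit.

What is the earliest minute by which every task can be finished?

Nothing blocks sample prep, so it runs from minute 0 to minute 20.
After sample prep (finishes minute 20, plus 15-minute gap → minute 35), staining can start at minute 35 and finishes at minute 87.
After sample prep (finishes minute 20), the centrifuge run can start at minute 20 and finishes at minute 60.
After sample prep (finishes minute 20), incubation can start at minute 20 and finishes at minute 73.
Lysis waits on sample prep (finishes minute 20), so it starts at minute 20 and finishes at 20 + 50 = minute 70.
For secondary incubation: lysis (finishes minute 70, plus 30-minute gap → minute 100); staining (finishes minute 87); incubation (finishes minute 73). Taking the maximum gives a start of minute 100, and it finishes at 100 + 55 = minute 155.
Data upload cannot begin until secondary incubation (finishes minute 155, plus 5-minute gap → minute 160). It runs from minute 160 to 160 + 30 = minute 190.
All tasks are finished once the last one completes. Finish times: Sample prep at 20, Lysis at 70, Incubation at 73, The centrifuge run at 60, Staining at 87, Secondary incubation at 155, Data upload at 190. The latest is minute 190.

190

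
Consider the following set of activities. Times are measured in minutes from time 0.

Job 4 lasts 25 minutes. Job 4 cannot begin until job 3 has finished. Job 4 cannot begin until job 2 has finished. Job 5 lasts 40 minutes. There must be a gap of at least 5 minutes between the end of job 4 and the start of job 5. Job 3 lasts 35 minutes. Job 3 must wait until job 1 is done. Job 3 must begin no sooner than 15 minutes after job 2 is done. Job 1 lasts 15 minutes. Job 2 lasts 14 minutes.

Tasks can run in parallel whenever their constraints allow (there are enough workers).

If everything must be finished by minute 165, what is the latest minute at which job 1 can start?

Job 5 has no dependents, so it just needs to finish by minute 165. Starting by 165 − 40 = minute 125 achieves that.
Job 4 feeds into job 5 (must start by minute 125, minus 5-minute gap → minute 120); so job 4 must finish by minute 120 and therefore start by minute 95.
Job 3 must finish before job 4 (must start by minute 95). With a 35-minute duration, job 3 must start by 95 − 35 = minute 60.
Job 1 has to be done before job 3 (must start by minute 60). That means finishing by minute 60, i.e. starting by 60 − 15 = minute 45.

45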